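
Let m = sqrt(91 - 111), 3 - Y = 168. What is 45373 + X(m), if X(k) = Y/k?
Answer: 45373 + 33*I*sqrt(5)/2 ≈ 45373.0 + 36.895*I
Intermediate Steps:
Y = -165 (Y = 3 - 1*168 = 3 - 168 = -165)
m = 2*I*sqrt(5) (m = sqrt(-20) = 2*I*sqrt(5) ≈ 4.4721*I)
X(k) = -165/k
45373 + X(m) = 45373 - 165*(-I*sqrt(5)/10) = 45373 - (-33)*I*sqrt(5)/2 = 45373 + 33*I*sqrt(5)/2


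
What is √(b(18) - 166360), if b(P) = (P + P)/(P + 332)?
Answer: I*√203790874/35 ≈ 407.87*I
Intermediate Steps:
b(P) = 2*P/(332 + P) (b(P) = (2*P)/(332 + P) = 2*P/(332 + P))
√(b(18) - 166360) = √(2*18/(332 + 18) - 166360) = √(2*18/350 - 166360) = √(2*18*(1/350) - 166360) = √(18/175 - 166360) = √(-29112982/175) = I*√203790874/35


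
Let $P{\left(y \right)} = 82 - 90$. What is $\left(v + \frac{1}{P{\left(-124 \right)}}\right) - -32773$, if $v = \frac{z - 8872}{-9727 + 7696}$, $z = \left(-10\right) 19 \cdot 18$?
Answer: $\frac{532592009}{16248} \approx 32779.0$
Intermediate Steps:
$P{\left(y \right)} = -8$
$z = -3420$ ($z = \left(-190\right) 18 = -3420$)
$v = \frac{12292}{2031}$ ($v = \frac{-3420 - 8872}{-9727 + 7696} = - \frac{12292}{-2031} = \left(-12292\right) \left(- \frac{1}{2031}\right) = \frac{12292}{2031} \approx 6.0522$)
$\left(v + \frac{1}{P{\left(-124 \right)}}\right) - -32773 = \left(\frac{12292}{2031} + \frac{1}{-8}\right) - -32773 = \left(\frac{12292}{2031} - \frac{1}{8}\right) + 32773 = \frac{96305}{16248} + 32773 = \frac{532592009}{16248}$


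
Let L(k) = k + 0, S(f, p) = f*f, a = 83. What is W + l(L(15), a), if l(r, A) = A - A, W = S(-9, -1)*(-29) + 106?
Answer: -2243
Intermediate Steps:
S(f, p) = f²
L(k) = k
W = -2243 (W = (-9)²*(-29) + 106 = 81*(-29) + 106 = -2349 + 106 = -2243)
l(r, A) = 0
W + l(L(15), a) = -2243 + 0 = -2243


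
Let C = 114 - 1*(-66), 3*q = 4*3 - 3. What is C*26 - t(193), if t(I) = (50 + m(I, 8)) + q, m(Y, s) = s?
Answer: 4619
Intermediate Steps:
q = 3 (q = (4*3 - 3)/3 = (12 - 3)/3 = (1/3)*9 = 3)
C = 180 (C = 114 + 66 = 180)
t(I) = 61 (t(I) = (50 + 8) + 3 = 58 + 3 = 61)
C*26 - t(193) = 180*26 - 1*61 = 4680 - 61 = 4619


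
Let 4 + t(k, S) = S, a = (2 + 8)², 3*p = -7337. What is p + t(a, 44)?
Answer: -7217/3 ≈ -2405.7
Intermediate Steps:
p = -7337/3 (p = (⅓)*(-7337) = -7337/3 ≈ -2445.7)
a = 100 (a = 10² = 100)
t(k, S) = -4 + S
p + t(a, 44) = -7337/3 + (-4 + 44) = -7337/3 + 40 = -7217/3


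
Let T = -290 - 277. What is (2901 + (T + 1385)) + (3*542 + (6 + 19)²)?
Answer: 5970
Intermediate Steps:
T = -567
(2901 + (T + 1385)) + (3*542 + (6 + 19)²) = (2901 + (-567 + 1385)) + (3*542 + (6 + 19)²) = (2901 + 818) + (1626 + 25²) = 3719 + (1626 + 625) = 3719 + 2251 = 5970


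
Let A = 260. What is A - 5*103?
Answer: -255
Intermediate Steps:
A - 5*103 = 260 - 5*103 = 260 - 515 = -255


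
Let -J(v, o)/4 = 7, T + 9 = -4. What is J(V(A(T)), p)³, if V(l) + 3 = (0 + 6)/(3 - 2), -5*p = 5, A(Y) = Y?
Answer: -21952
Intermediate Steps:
T = -13 (T = -9 - 4 = -13)
p = -1 (p = -⅕*5 = -1)
V(l) = 3 (V(l) = -3 + (0 + 6)/(3 - 2) = -3 + 6/1 = -3 + 6*1 = -3 + 6 = 3)
J(v, o) = -28 (J(v, o) = -4*7 = -28)
J(V(A(T)), p)³ = (-28)³ = -21952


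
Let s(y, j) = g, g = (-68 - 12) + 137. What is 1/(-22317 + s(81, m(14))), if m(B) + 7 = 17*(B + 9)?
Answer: -1/22260 ≈ -4.4924e-5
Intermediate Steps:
m(B) = 146 + 17*B (m(B) = -7 + 17*(B + 9) = -7 + 17*(9 + B) = -7 + (153 + 17*B) = 146 + 17*B)
g = 57 (g = -80 + 137 = 57)
s(y, j) = 57
1/(-22317 + s(81, m(14))) = 1/(-22317 + 57) = 1/(-22260) = -1/22260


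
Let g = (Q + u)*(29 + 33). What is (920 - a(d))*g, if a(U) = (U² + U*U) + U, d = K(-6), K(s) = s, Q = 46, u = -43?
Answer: 158844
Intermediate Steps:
d = -6
a(U) = U + 2*U² (a(U) = (U² + U²) + U = 2*U² + U = U + 2*U²)
g = 186 (g = (46 - 43)*(29 + 33) = 3*62 = 186)
(920 - a(d))*g = (920 - (-6)*(1 + 2*(-6)))*186 = (920 - (-6)*(1 - 12))*186 = (920 - (-6)*(-11))*186 = (920 - 1*66)*186 = (920 - 66)*186 = 854*186 = 158844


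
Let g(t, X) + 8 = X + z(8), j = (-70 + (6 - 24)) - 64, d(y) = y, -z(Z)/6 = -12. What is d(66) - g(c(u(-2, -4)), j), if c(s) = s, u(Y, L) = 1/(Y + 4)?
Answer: 154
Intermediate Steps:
z(Z) = 72 (z(Z) = -6*(-12) = 72)
u(Y, L) = 1/(4 + Y)
j = -152 (j = (-70 - 18) - 64 = -88 - 64 = -152)
g(t, X) = 64 + X (g(t, X) = -8 + (X + 72) = -8 + (72 + X) = 64 + X)
d(66) - g(c(u(-2, -4)), j) = 66 - (64 - 152) = 66 - 1*(-88) = 66 + 88 = 154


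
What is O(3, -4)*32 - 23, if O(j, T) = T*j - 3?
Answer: -503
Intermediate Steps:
O(j, T) = -3 + T*j
O(3, -4)*32 - 23 = (-3 - 4*3)*32 - 23 = (-3 - 12)*32 - 23 = -15*32 - 23 = -480 - 23 = -503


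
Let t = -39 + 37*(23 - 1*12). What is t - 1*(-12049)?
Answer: 12417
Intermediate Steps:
t = 368 (t = -39 + 37*(23 - 12) = -39 + 37*11 = -39 + 407 = 368)
t - 1*(-12049) = 368 - 1*(-12049) = 368 + 12049 = 12417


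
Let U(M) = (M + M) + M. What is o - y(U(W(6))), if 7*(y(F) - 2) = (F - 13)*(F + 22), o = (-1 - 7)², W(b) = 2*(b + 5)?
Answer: -4230/7 ≈ -604.29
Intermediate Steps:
W(b) = 10 + 2*b (W(b) = 2*(5 + b) = 10 + 2*b)
o = 64 (o = (-8)² = 64)
U(M) = 3*M (U(M) = 2*M + M = 3*M)
y(F) = 2 + (-13 + F)*(22 + F)/7 (y(F) = 2 + ((F - 13)*(F + 22))/7 = 2 + ((-13 + F)*(22 + F))/7 = 2 + (-13 + F)*(22 + F)/7)
o - y(U(W(6))) = 64 - (-272/7 + (3*(10 + 2*6))²/7 + 9*(3*(10 + 2*6))/7) = 64 - (-272/7 + (3*(10 + 12))²/7 + 9*(3*(10 + 12))/7) = 64 - (-272/7 + (3*22)²/7 + 9*(3*22)/7) = 64 - (-272/7 + (⅐)*66² + (9/7)*66) = 64 - (-272/7 + (⅐)*4356 + 594/7) = 64 - (-272/7 + 4356/7 + 594/7) = 64 - 1*4678/7 = 64 - 4678/7 = -4230/7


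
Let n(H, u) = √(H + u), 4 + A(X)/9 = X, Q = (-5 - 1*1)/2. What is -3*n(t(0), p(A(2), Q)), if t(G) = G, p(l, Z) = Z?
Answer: -3*I*√3 ≈ -5.1962*I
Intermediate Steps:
Q = -3 (Q = (-5 - 1)*(½) = -6*½ = -3)
A(X) = -36 + 9*X
-3*n(t(0), p(A(2), Q)) = -3*√(0 - 3) = -3*I*√3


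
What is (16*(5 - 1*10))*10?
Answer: -800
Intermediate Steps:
(16*(5 - 1*10))*10 = (16*(5 - 10))*10 = (16*(-5))*10 = -80*10 = -800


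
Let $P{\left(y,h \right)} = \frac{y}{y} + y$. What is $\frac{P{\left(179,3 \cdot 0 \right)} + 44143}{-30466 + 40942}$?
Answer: $\frac{44323}{10476} \approx 4.2309$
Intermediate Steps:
$P{\left(y,h \right)} = 1 + y$
$\frac{P{\left(179,3 \cdot 0 \right)} + 44143}{-30466 + 40942} = \frac{\left(1 + 179\right) + 44143}{-30466 + 40942} = \frac{180 + 44143}{10476} = 44323 \cdot \frac{1}{10476} = \frac{44323}{10476}$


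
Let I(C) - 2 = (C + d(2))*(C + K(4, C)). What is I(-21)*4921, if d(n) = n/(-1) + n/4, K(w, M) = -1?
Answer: 2445737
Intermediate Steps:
d(n) = -3*n/4 (d(n) = n*(-1) + n*(1/4) = -n + n/4 = -3*n/4)
I(C) = 2 + (-1 + C)*(-3/2 + C) (I(C) = 2 + (C - 3/4*2)*(C - 1) = 2 + (C - 3/2)*(-1 + C) = 2 + (-3/2 + C)*(-1 + C) = 2 + (-1 + C)*(-3/2 + C))
I(-21)*4921 = (7/2 + (-21)**2 - 5/2*(-21))*4921 = (7/2 + 441 + 105/2)*4921 = 497*4921 = 2445737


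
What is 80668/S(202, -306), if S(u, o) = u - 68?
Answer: 602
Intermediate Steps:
S(u, o) = -68 + u
80668/S(202, -306) = 80668/(-68 + 202) = 80668/134 = 80668*(1/134) = 602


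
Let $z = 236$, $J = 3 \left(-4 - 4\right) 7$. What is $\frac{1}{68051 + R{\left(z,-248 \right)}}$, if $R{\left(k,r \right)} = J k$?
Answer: $\frac{1}{28403} \approx 3.5208 \cdot 10^{-5}$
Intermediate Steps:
$J = -168$ ($J = 3 \left(-8\right) 7 = \left(-24\right) 7 = -168$)
$R{\left(k,r \right)} = - 168 k$
$\frac{1}{68051 + R{\left(z,-248 \right)}} = \frac{1}{68051 - 39648} = \frac{1}{28403}$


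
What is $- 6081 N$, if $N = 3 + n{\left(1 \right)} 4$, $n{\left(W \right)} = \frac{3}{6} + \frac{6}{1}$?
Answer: $-176349$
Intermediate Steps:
$n{\left(W \right)} = \frac{13}{2}$ ($n{\left(W \right)} = 3 \cdot \frac{1}{6} + 6 \cdot 1 = \frac{1}{2} + 6 = \frac{13}{2}$)
$N = 29$ ($N = 3 + \frac{13}{2} \cdot 4 = 3 + 26 = 29$)
$- 6081 N = \left(-6081\right) 29 = -176349$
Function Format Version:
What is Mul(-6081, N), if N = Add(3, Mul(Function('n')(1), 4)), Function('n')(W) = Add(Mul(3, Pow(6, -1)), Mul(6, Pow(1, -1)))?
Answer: -176349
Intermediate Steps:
Function('n')(W) = Rational(13, 2) (Function('n')(W) = Add(Mul(3, Rational(1, 6)), Mul(6, 1)) = Add(Rational(1, 2), 6) = Rational(13, 2))
N = 29 (N = Add(3, Mul(Rational(13, 2), 4)) = Add(3, 26) = 29)
Mul(-6081, N) = Mul(-6081, 29) = -176349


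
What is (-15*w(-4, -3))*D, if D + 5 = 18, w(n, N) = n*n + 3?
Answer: -3705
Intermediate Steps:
w(n, N) = 3 + n² (w(n, N) = n² + 3 = 3 + n²)
D = 13 (D = -5 + 18 = 13)
(-15*w(-4, -3))*D = -15*(3 + (-4)²)*13 = -15*(3 + 16)*13 = -15*19*13 = -285*13 = -3705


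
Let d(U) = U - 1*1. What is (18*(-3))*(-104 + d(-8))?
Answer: 6102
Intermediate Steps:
d(U) = -1 + U (d(U) = U - 1 = -1 + U)
(18*(-3))*(-104 + d(-8)) = (18*(-3))*(-104 + (-1 - 8)) = -54*(-104 - 9) = -54*(-113) = 6102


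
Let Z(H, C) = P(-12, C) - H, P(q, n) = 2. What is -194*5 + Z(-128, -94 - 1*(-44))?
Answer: -840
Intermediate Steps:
Z(H, C) = 2 - H
-194*5 + Z(-128, -94 - 1*(-44)) = -194*5 + (2 - 1*(-128)) = -970 + (2 + 128) = -970 + 130 = -840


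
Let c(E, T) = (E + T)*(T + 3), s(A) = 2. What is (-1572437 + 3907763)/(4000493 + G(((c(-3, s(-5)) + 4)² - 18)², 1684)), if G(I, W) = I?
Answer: 389221/666797 ≈ 0.58372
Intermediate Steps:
c(E, T) = (3 + T)*(E + T) (c(E, T) = (E + T)*(3 + T) = (3 + T)*(E + T))
(-1572437 + 3907763)/(4000493 + G(((c(-3, s(-5)) + 4)² - 18)², 1684)) = (-1572437 + 3907763)/(4000493 + (((2² + 3*(-3) + 3*2 - 3*2) + 4)² - 18)²) = 2335326/(4000493 + (((4 - 9 + 6 - 6) + 4)² - 18)²) = 2335326/(4000493 + ((-5 + 4)² - 18)²) = 2335326/(4000493 + ((-1)² - 18)²) = 2335326/(4000493 + (1 - 18)²) = 2335326/(4000493 + (-17)²) = 2335326/(4000493 + 289) = 2335326/4000782 = 2335326*(1/4000782) = 389221/666797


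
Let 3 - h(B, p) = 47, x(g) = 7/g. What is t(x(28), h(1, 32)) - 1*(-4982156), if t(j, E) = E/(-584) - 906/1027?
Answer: 747034313973/149942 ≈ 4.9822e+6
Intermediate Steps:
h(B, p) = -44 (h(B, p) = 3 - 1*47 = 3 - 47 = -44)
t(j, E) = -906/1027 - E/584 (t(j, E) = E*(-1/584) - 906*1/1027 = -E/584 - 906/1027 = -906/1027 - E/584)
t(x(28), h(1, 32)) - 1*(-4982156) = (-906/1027 - 1/584*(-44)) - 1*(-4982156) = (-906/1027 + 11/146) + 4982156 = -120979/149942 + 4982156 = 747034313973/149942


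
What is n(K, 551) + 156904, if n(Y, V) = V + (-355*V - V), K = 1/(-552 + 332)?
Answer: -38701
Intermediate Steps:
K = -1/220 (K = 1/(-220) = -1/220 ≈ -0.0045455)
n(Y, V) = -355*V (n(Y, V) = V - 356*V = -355*V)
n(K, 551) + 156904 = -355*551 + 156904 = -195605 + 156904 = -38701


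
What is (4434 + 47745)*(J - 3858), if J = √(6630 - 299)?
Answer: -201306582 + 52179*√6331 ≈ -1.9715e+8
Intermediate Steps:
J = √6331 ≈ 79.568
(4434 + 47745)*(J - 3858) = (4434 + 47745)*(√6331 - 3858) = 52179*(-3858 + √6331) = -201306582 + 52179*√6331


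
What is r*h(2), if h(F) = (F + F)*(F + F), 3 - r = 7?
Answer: -64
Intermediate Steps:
r = -4 (r = 3 - 1*7 = 3 - 7 = -4)
h(F) = 4*F**2 (h(F) = (2*F)*(2*F) = 4*F**2)
r*h(2) = -16*2**2 = -16*4 = -4*16 = -64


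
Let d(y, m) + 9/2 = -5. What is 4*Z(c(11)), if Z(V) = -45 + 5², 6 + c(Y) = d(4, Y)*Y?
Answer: -80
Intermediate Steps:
d(y, m) = -19/2 (d(y, m) = -9/2 - 5 = -19/2)
c(Y) = -6 - 19*Y/2
Z(V) = -20 (Z(V) = -45 + 25 = -20)
4*Z(c(11)) = 4*(-20) = -80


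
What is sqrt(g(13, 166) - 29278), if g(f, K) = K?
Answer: 2*I*sqrt(7278) ≈ 170.62*I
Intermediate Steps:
sqrt(g(13, 166) - 29278) = sqrt(166 - 29278) = sqrt(-29112) = 2*I*sqrt(7278)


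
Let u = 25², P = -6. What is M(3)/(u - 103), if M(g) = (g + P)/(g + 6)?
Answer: -1/1566 ≈ -0.00063857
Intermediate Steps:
u = 625
M(g) = (-6 + g)/(6 + g) (M(g) = (g - 6)/(g + 6) = (-6 + g)/(6 + g))
M(3)/(u - 103) = ((-6 + 3)/(6 + 3))/(625 - 103) = (-3/9)/522 = ((⅑)*(-3))/522 = (1/522)*(-⅓) = -1/1566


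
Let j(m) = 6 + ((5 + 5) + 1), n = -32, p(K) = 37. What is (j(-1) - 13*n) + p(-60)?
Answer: 470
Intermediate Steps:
j(m) = 17 (j(m) = 6 + (10 + 1) = 6 + 11 = 17)
(j(-1) - 13*n) + p(-60) = (17 - 13*(-32)) + 37 = (17 + 416) + 37 = 433 + 37 = 470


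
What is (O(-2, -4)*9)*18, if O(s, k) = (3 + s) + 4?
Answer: 810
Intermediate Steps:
O(s, k) = 7 + s
(O(-2, -4)*9)*18 = ((7 - 2)*9)*18 = (5*9)*18 = 45*18 = 810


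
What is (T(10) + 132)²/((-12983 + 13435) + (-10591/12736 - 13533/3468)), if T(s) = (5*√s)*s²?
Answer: 9265892586496/1646254385 + 97170585600*√10/329250877 ≈ 6561.7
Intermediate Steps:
T(s) = 5*s^(5/2)
(T(10) + 132)²/((-12983 + 13435) + (-10591/12736 - 13533/3468)) = (5*10^(5/2) + 132)²/((-12983 + 13435) + (-10591/12736 - 13533/3468)) = (5*(100*√10) + 132)²/(452 + (-10591*1/12736 - 13533*1/3468)) = (500*√10 + 132)²/(452 + (-10591/12736 - 4511/1156)) = (132 + 500*√10)²/(452 - 17423823/3680704) = (132 + 500*√10)²/(1646254385/3680704) = (132 + 500*√10)²*(3680704/1646254385) = 3680704*(132 + 500*√10)²/1646254385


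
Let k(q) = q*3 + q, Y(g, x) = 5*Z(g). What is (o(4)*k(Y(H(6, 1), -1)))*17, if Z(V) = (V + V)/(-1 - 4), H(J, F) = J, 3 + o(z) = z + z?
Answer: -4080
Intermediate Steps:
o(z) = -3 + 2*z (o(z) = -3 + (z + z) = -3 + 2*z)
Z(V) = -2*V/5 (Z(V) = (2*V)/(-5) = (2*V)*(-1/5) = -2*V/5)
Y(g, x) = -2*g (Y(g, x) = 5*(-2*g/5) = -2*g)
k(q) = 4*q (k(q) = 3*q + q = 4*q)
(o(4)*k(Y(H(6, 1), -1)))*17 = ((-3 + 2*4)*(4*(-2*6)))*17 = ((-3 + 8)*(4*(-12)))*17 = (5*(-48))*17 = -240*17 = -4080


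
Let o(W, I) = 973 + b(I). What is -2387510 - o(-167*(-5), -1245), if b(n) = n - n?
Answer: -2388483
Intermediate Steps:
b(n) = 0
o(W, I) = 973 (o(W, I) = 973 + 0 = 973)
-2387510 - o(-167*(-5), -1245) = -2387510 - 1*973 = -2387510 - 973 = -2388483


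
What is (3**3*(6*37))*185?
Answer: 1108890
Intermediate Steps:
(3**3*(6*37))*185 = (27*222)*185 = 5994*185 = 1108890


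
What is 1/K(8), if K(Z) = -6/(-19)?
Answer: 19/6 ≈ 3.1667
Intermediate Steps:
K(Z) = 6/19 (K(Z) = -6*(-1/19) = 6/19)
1/K(8) = 1/(6/19) = 19/6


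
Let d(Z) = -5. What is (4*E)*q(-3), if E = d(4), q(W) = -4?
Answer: 80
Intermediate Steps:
E = -5
(4*E)*q(-3) = (4*(-5))*(-4) = -20*(-4) = 80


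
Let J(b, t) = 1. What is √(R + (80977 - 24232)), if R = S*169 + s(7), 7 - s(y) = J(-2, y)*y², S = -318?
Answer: 3*√329 ≈ 54.415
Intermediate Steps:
s(y) = 7 - y²
R = -53784 (R = -318*169 + (7 - 1*7²) = -53742 + (7 - 1*49) = -53742 + (7 - 49) = -53742 - 42 = -53784)
√(R + (80977 - 24232)) = √(-53784 + (80977 - 24232)) = √(-53784 + 56745) = √2961 = 3*√329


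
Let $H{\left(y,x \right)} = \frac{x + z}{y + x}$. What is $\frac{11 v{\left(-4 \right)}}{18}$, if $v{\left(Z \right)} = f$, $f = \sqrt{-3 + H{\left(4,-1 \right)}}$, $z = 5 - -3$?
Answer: $\frac{11 i \sqrt{6}}{54} \approx 0.49897 i$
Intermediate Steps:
$z = 8$ ($z = 5 + 3 = 8$)
$H{\left(y,x \right)} = \frac{8 + x}{x + y}$ ($H{\left(y,x \right)} = \frac{x + 8}{y + x} = \frac{8 + x}{x + y}$)
$f = \frac{i \sqrt{6}}{3}$ ($f = \sqrt{-3 + \frac{8 - 1}{-1 + 4}} = \sqrt{-3 + \frac{1}{3} \cdot 7} = \sqrt{-3 + \frac{7}{3}} = \sqrt{- \frac{2}{3}} = \frac{i \sqrt{6}}{3} \approx 0.8165 i$)
$v{\left(Z \right)} = \frac{i \sqrt{6}}{3}$
$\frac{11 v{\left(-4 \right)}}{18} = \frac{11 \frac{i \sqrt{6}}{3}}{18} = \frac{11 i \sqrt{6}}{3} \cdot \frac{1}{18} = \frac{11 i \sqrt{6}}{54}$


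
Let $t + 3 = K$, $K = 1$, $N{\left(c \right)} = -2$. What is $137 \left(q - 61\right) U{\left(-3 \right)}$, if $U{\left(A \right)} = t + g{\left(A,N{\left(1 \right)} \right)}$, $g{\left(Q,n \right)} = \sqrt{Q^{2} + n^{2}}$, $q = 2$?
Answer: $16166 - 8083 \sqrt{13} \approx -12978.0$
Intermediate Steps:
$t = -2$ ($t = -3 + 1 = -2$)
$U{\left(A \right)} = -2 + \sqrt{4 + A^{2}}$ ($U{\left(A \right)} = -2 + \sqrt{A^{2} + \left(-2\right)^{2}} = -2 + \sqrt{A^{2} + 4} = -2 + \sqrt{4 + A^{2}}$)
$137 \left(q - 61\right) U{\left(-3 \right)} = 137 \left(2 - 61\right) \left(-2 + \sqrt{4 + \left(-3\right)^{2}}\right) = 137 \left(2 - 61\right) \left(-2 + \sqrt{4 + 9}\right) = 137 \left(-59\right) \left(-2 + \sqrt{13}\right) = - 8083 \left(-2 + \sqrt{13}\right) = 16166 - 8083 \sqrt{13}$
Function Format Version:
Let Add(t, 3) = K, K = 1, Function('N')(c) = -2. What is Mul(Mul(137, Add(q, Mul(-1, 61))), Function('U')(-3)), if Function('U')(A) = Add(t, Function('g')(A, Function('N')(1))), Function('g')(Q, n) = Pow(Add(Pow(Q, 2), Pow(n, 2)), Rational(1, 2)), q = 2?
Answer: Add(16166, Mul(-8083, Pow(13, Rational(1, 2)))) ≈ -12978.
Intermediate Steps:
t = -2 (t = Add(-3, 1) = -2)
Function('U')(A) = Add(-2, Pow(Add(4, Pow(A, 2)), Rational(1, 2))) (Function('U')(A) = Add(-2, Pow(Add(Pow(A, 2), Pow(-2, 2)), Rational(1, 2))) = Add(-2, Pow(Add(Pow(A, 2), 4), Rational(1, 2))) = Add(-2, Pow(Add(4, Pow(A, 2)), Rational(1, 2))))
Mul(Mul(137, Add(q, Mul(-1, 61))), Function('U')(-3)) = Mul(Mul(137, Add(2, Mul(-1, 61))), Add(-2, Pow(Add(4, Pow(-3, 2)), Rational(1, 2)))) = Mul(Mul(137, Add(2, -61)), Add(-2, Pow(Add(4, 9), Rational(1, 2)))) = Mul(Mul(137, -59), Add(-2, Pow(13, Rational(1, 2)))) = Mul(-8083, Add(-2, Pow(13, Rational(1, 2)))) = Add(16166, Mul(-8083, Pow(13, Rational(1, 2))))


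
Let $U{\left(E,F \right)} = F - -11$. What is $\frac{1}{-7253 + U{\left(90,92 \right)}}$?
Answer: $- \frac{1}{7150} \approx -0.00013986$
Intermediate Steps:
$U{\left(E,F \right)} = 11 + F$ ($U{\left(E,F \right)} = F + 11 = 11 + F$)
$\frac{1}{-7253 + U{\left(90,92 \right)}} = \frac{1}{-7253 + \left(11 + 92\right)} = \frac{1}{-7253 + 103} = \frac{1}{-7150} = - \frac{1}{7150}$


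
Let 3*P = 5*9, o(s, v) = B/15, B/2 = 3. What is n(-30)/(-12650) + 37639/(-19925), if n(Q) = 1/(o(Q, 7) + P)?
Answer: -1466494703/776317850 ≈ -1.8890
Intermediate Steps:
B = 6 (B = 2*3 = 6)
o(s, v) = 2/5 (o(s, v) = 6/15 = 6*(1/15) = 2/5)
P = 15 (P = (5*9)/3 = (1/3)*45 = 15)
n(Q) = 5/77 (n(Q) = 1/(2/5 + 15) = 1/(77/5) = 5/77)
n(-30)/(-12650) + 37639/(-19925) = (5/77)/(-12650) + 37639/(-19925) = (5/77)*(-1/12650) + 37639*(-1/19925) = -1/194810 - 37639/19925 = -1466494703/776317850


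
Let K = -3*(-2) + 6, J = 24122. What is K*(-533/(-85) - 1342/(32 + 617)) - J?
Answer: -120718906/5015 ≈ -24072.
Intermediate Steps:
K = 12 (K = 6 + 6 = 12)
K*(-533/(-85) - 1342/(32 + 617)) - J = 12*(-533/(-85) - 1342/(32 + 617)) - 1*24122 = 12*(-533*(-1/85) - 1342/649) - 24122 = 12*(533/85 - 1342*1/649) - 24122 = 12*(533/85 - 122/59) - 24122 = 12*(21077/5015) - 24122 = 252924/5015 - 24122 = -120718906/5015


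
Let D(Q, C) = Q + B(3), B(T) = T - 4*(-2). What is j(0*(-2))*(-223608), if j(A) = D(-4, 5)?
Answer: -1565256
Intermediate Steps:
B(T) = 8 + T (B(T) = T + 8 = 8 + T)
D(Q, C) = 11 + Q (D(Q, C) = Q + (8 + 3) = Q + 11 = 11 + Q)
j(A) = 7 (j(A) = 11 - 4 = 7)
j(0*(-2))*(-223608) = 7*(-223608) = -1565256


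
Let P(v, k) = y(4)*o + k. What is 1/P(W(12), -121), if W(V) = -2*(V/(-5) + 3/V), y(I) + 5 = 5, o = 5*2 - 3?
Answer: -1/121 ≈ -0.0082645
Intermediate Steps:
o = 7 (o = 10 - 3 = 7)
y(I) = 0 (y(I) = -5 + 5 = 0)
W(V) = -6/V + 2*V/5 (W(V) = -2*(V*(-⅕) + 3/V) = -2*(-V/5 + 3/V) = -2*(3/V - V/5) = -6/V + 2*V/5)
P(v, k) = k (P(v, k) = 0*7 + k = 0 + k = k)
1/P(W(12), -121) = 1/(-121) = -1/121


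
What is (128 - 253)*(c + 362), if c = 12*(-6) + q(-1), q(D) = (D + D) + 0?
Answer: -36000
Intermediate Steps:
q(D) = 2*D (q(D) = 2*D + 0 = 2*D)
c = -74 (c = 12*(-6) + 2*(-1) = -72 - 2 = -74)
(128 - 253)*(c + 362) = (128 - 253)*(-74 + 362) = -125*288 = -36000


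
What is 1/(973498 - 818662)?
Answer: 1/154836 ≈ 6.4584e-6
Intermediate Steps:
1/(973498 - 818662) = 1/154836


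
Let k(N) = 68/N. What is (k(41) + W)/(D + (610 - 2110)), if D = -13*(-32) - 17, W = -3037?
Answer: 41483/15047 ≈ 2.7569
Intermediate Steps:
D = 399 (D = 416 - 17 = 399)
(k(41) + W)/(D + (610 - 2110)) = (68/41 - 3037)/(399 + (610 - 2110)) = (68*(1/41) - 3037)/(399 - 1500) = (68/41 - 3037)/(-1101) = -124449/41*(-1/1101) = 41483/15047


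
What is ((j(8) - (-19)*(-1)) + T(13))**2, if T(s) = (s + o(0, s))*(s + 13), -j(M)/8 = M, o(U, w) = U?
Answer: 65025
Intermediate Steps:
j(M) = -8*M
T(s) = s*(13 + s) (T(s) = (s + 0)*(s + 13) = s*(13 + s))
((j(8) - (-19)*(-1)) + T(13))**2 = ((-8*8 - (-19)*(-1)) + 13*(13 + 13))**2 = ((-64 - 1*19) + 13*26)**2 = ((-64 - 19) + 338)**2 = (-83 + 338)**2 = 255**2 = 65025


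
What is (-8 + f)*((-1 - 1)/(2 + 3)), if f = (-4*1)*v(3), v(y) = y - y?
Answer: 16/5 ≈ 3.2000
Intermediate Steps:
v(y) = 0
f = 0 (f = -4*1*0 = -4*0 = 0)
(-8 + f)*((-1 - 1)/(2 + 3)) = (-8 + 0)*((-1 - 1)/(2 + 3)) = -(-16)/5 = -8*(-⅖) = 16/5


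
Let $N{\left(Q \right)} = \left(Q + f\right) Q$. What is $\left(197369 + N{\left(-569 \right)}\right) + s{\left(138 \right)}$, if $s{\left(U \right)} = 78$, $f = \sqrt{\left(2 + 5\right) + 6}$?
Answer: $521208 - 569 \sqrt{13} \approx 5.1916 \cdot 10^{5}$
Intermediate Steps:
$f = \sqrt{13}$ ($f = \sqrt{7 + 6} = \sqrt{13} \approx 3.6056$)
$N{\left(Q \right)} = Q \left(Q + \sqrt{13}\right)$ ($N{\left(Q \right)} = \left(Q + \sqrt{13}\right) Q = Q \left(Q + \sqrt{13}\right)$)
$\left(197369 + N{\left(-569 \right)}\right) + s{\left(138 \right)} = \left(197369 - 569 \left(-569 + \sqrt{13}\right)\right) + 78 = \left(197369 + \left(323761 - 569 \sqrt{13}\right)\right) + 78 = \left(521130 - 569 \sqrt{13}\right) + 78 = 521208 - 569 \sqrt{13}$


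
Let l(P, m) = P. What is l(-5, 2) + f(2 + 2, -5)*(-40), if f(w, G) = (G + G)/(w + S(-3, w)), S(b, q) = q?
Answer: 45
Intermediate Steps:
f(w, G) = G/w (f(w, G) = (G + G)/(w + w) = (2*G)/((2*w)) = (2*G)*(1/(2*w)) = G/w)
l(-5, 2) + f(2 + 2, -5)*(-40) = -5 - 5/(2 + 2)*(-40) = -5 - 5/4*(-40) = -5 + 50 = 45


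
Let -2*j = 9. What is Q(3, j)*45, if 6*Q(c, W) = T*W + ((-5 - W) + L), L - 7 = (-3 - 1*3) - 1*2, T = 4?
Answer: -585/4 ≈ -146.25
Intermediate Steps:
L = -1 (L = 7 + ((-3 - 1*3) - 1*2) = 7 + ((-3 - 3) - 2) = 7 + (-6 - 2) = 7 - 8 = -1)
j = -9/2 (j = -1/2*9 = -9/2 ≈ -4.5000)
Q(c, W) = -1 + W/2 (Q(c, W) = (4*W + ((-5 - W) - 1))/6 = (4*W + (-6 - W))/6 = (-6 + 3*W)/6 = -1 + W/2)
Q(3, j)*45 = (-1 + (1/2)*(-9/2))*45 = (-1 - 9/4)*45 = -13/4*45 = -585/4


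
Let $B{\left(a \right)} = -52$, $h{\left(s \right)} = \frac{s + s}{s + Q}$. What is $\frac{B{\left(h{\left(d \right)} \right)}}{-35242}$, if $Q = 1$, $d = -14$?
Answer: $\frac{26}{17621} \approx 0.0014755$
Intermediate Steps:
$h{\left(s \right)} = \frac{2 s}{1 + s}$ ($h{\left(s \right)} = \frac{s + s}{s + 1} = \frac{2 s}{1 + s}$)
$\frac{B{\left(h{\left(d \right)} \right)}}{-35242} = - \frac{52}{-35242} = \left(-52\right) \left(- \frac{1}{35242}\right) = \frac{26}{17621}$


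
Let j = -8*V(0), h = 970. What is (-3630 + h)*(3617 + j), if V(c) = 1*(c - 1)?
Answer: -9642500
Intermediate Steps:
V(c) = -1 + c (V(c) = 1*(-1 + c) = -1 + c)
j = 8 (j = -8*(-1 + 0) = -8*(-1) = 8)
(-3630 + h)*(3617 + j) = (-3630 + 970)*(3617 + 8) = -2660*3625 = -9642500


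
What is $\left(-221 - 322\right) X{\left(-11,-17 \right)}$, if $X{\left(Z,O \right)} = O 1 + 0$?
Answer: $9231$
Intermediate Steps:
$X{\left(Z,O \right)} = O$ ($X{\left(Z,O \right)} = O + 0 = O$)
$\left(-221 - 322\right) X{\left(-11,-17 \right)} = \left(-221 - 322\right) \left(-17\right) = \left(-543\right) \left(-17\right) = 9231$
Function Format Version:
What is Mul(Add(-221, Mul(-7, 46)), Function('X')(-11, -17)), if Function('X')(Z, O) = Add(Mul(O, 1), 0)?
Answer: 9231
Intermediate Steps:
Function('X')(Z, O) = O (Function('X')(Z, O) = Add(O, 0) = O)
Mul(Add(-221, Mul(-7, 46)), Function('X')(-11, -17)) = Mul(Add(-221, Mul(-7, 46)), -17) = Mul(Add(-221, -322), -17) = Mul(-543, -17) = 9231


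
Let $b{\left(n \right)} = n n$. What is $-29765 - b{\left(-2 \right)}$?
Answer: $-29769$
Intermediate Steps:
$b{\left(n \right)} = n^{2}$
$-29765 - b{\left(-2 \right)} = -29765 - \left(-2\right)^{2} = -29765 - 4 = -29769$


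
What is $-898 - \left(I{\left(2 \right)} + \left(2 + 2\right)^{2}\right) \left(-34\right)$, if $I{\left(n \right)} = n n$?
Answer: $-218$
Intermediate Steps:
$I{\left(n \right)} = n^{2}$
$-898 - \left(I{\left(2 \right)} + \left(2 + 2\right)^{2}\right) \left(-34\right) = -898 - \left(2^{2} + \left(2 + 2\right)^{2}\right) \left(-34\right) = -898 - \left(4 + 4^{2}\right) \left(-34\right) = -898 - \left(4 + 16\right) \left(-34\right) = -898 - 20 \left(-34\right) = -898 - -680 = -898 + 680 = -218$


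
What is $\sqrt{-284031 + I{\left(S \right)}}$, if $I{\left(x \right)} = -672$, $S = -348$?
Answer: $i \sqrt{284703} \approx 533.58 i$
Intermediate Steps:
$\sqrt{-284031 + I{\left(S \right)}} = \sqrt{-284031 - 672} = \sqrt{-284703} = i \sqrt{284703}$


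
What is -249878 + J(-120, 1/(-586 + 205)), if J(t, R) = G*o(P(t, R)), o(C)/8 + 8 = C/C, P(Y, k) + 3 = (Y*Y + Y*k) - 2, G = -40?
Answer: -247638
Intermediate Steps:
P(Y, k) = -5 + Y**2 + Y*k (P(Y, k) = -3 + ((Y*Y + Y*k) - 2) = -3 + ((Y**2 + Y*k) - 2) = -3 + (-2 + Y**2 + Y*k) = -5 + Y**2 + Y*k)
o(C) = -56 (o(C) = -64 + 8*(C/C) = -64 + 8*1 = -64 + 8 = -56)
J(t, R) = 2240 (J(t, R) = -40*(-56) = 2240)
-249878 + J(-120, 1/(-586 + 205)) = -249878 + 2240 = -247638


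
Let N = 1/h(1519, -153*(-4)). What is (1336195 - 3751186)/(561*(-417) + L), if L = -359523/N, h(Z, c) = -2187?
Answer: -804997/262014288 ≈ -0.0030723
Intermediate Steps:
N = -1/2187 (N = 1/(-2187) = -1/2187 ≈ -0.00045725)
L = 786276801 (L = -359523/(-1/2187) = -359523*(-2187) = 786276801)
(1336195 - 3751186)/(561*(-417) + L) = (1336195 - 3751186)/(561*(-417) + 786276801) = -2414991/(-233937 + 786276801) = -2414991/786042864 = -2414991*1/786042864 = -804997/262014288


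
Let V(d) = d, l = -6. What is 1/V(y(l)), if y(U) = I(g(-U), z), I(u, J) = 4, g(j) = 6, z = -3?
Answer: ¼ ≈ 0.25000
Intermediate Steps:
y(U) = 4
1/V(y(l)) = 1/4 = ¼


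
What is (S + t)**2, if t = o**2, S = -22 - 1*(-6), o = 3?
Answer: 49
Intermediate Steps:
S = -16 (S = -22 + 6 = -16)
t = 9 (t = 3**2 = 9)
(S + t)**2 = (-16 + 9)**2 = (-7)**2 = 49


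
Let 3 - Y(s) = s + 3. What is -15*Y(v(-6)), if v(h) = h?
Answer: -90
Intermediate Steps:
Y(s) = -s (Y(s) = 3 - (s + 3) = 3 - (3 + s) = 3 + (-3 - s) = -s)
-15*Y(v(-6)) = -(-15)*(-6) = -15*6 = -90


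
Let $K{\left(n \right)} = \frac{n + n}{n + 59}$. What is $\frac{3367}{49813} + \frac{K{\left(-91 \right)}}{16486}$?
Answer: $\frac{892666775}{13139473888} \approx 0.067938$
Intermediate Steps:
$K{\left(n \right)} = \frac{2 n}{59 + n}$
$\frac{3367}{49813} + \frac{K{\left(-91 \right)}}{16486} = \frac{3367}{49813} + \frac{2 \left(-91\right) \frac{1}{59 - 91}}{16486} = 3367 \cdot \frac{1}{49813} + 2 \left(-91\right) \frac{1}{-32} \cdot \frac{1}{16486} = \frac{3367}{49813} + 2 \left(-91\right) \left(- \frac{1}{32}\right) \frac{1}{16486} = \frac{3367}{49813} + \frac{91}{16} \cdot \frac{1}{16486} = \frac{3367}{49813} + \frac{91}{263776} = \frac{892666775}{13139473888}$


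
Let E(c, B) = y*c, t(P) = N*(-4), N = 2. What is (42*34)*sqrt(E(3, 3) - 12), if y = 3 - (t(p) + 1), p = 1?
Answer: 4284*sqrt(2) ≈ 6058.5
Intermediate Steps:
t(P) = -8 (t(P) = 2*(-4) = -8)
y = 10 (y = 3 - (-8 + 1) = 3 - 1*(-7) = 3 + 7 = 10)
E(c, B) = 10*c
(42*34)*sqrt(E(3, 3) - 12) = (42*34)*sqrt(10*3 - 12) = 1428*sqrt(30 - 12) = 1428*sqrt(18) = 1428*(3*sqrt(2)) = 4284*sqrt(2)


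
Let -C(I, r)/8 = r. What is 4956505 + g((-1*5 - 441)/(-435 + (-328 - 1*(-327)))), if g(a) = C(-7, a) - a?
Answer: 1080516083/218 ≈ 4.9565e+6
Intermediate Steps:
C(I, r) = -8*r
g(a) = -9*a (g(a) = -8*a - a = -9*a)
4956505 + g((-1*5 - 441)/(-435 + (-328 - 1*(-327)))) = 4956505 - 9*(-1*5 - 441)/(-435 + (-328 - 1*(-327))) = 4956505 - 9*(-5 - 441)/(-435 + (-328 + 327)) = 4956505 - (-4014)/(-435 - 1) = 4956505 - (-4014)/(-436) = 4956505 - (-4014)*(-1)/436 = 4956505 - 9*223/218 = 4956505 - 2007/218 = 1080516083/218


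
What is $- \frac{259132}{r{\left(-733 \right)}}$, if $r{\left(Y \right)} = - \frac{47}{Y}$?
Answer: $- \frac{189943756}{47} \approx -4.0414 \cdot 10^{6}$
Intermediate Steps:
$- \frac{259132}{r{\left(-733 \right)}} = - \frac{259132}{\left(-47\right) \frac{1}{-733}} = - \frac{259132}{\left(-47\right) \left(- \frac{1}{733}\right)} = - \frac{259132}{\frac{47}{733}} = \left(-259132\right) \frac{733}{47} = - \frac{189943756}{47}$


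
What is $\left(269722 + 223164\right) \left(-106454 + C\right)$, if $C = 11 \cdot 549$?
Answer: $-49493147690$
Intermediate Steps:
$C = 6039$
$\left(269722 + 223164\right) \left(-106454 + C\right) = \left(269722 + 223164\right) \left(-106454 + 6039\right) = 492886 \left(-100415\right) = -49493147690$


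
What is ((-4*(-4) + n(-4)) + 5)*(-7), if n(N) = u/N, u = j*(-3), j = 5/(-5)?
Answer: -567/4 ≈ -141.75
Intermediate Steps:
j = -1 (j = 5*(-⅕) = -1)
u = 3 (u = -1*(-3) = 3)
n(N) = 3/N
((-4*(-4) + n(-4)) + 5)*(-7) = ((-4*(-4) + 3/(-4)) + 5)*(-7) = ((16 + 3*(-¼)) + 5)*(-7) = ((16 - ¾) + 5)*(-7) = (61/4 + 5)*(-7) = (81/4)*(-7) = -567/4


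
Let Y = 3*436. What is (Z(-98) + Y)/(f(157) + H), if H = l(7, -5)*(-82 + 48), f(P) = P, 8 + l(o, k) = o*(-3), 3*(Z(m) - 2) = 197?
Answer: 4127/3429 ≈ 1.2036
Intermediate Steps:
Z(m) = 203/3 (Z(m) = 2 + (1/3)*197 = 2 + 197/3 = 203/3)
l(o, k) = -8 - 3*o (l(o, k) = -8 + o*(-3) = -8 - 3*o)
H = 986 (H = (-8 - 3*7)*(-82 + 48) = (-8 - 21)*(-34) = -29*(-34) = 986)
Y = 1308
(Z(-98) + Y)/(f(157) + H) = (203/3 + 1308)/(157 + 986) = (4127/3)/1143 = (4127/3)*(1/1143) = 4127/3429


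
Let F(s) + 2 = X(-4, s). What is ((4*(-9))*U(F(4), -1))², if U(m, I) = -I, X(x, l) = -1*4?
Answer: 1296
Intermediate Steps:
X(x, l) = -4
F(s) = -6 (F(s) = -2 - 4 = -6)
((4*(-9))*U(F(4), -1))² = ((4*(-9))*(-1*(-1)))² = (-36*1)² = (-36)² = 1296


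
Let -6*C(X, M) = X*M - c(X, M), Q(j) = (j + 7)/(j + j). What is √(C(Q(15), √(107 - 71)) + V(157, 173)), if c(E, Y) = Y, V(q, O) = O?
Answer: √38985/15 ≈ 13.163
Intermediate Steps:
Q(j) = (7 + j)/(2*j) (Q(j) = (7 + j)/((2*j)) = (7 + j)*(1/(2*j)) = (7 + j)/(2*j))
C(X, M) = M/6 - M*X/6 (C(X, M) = -(X*M - M)/6 = -(M*X - M)/6 = -(-M + M*X)/6 = M/6 - M*X/6)
√(C(Q(15), √(107 - 71)) + V(157, 173)) = √(√(107 - 71)*(1 - (7 + 15)/(2*15))/6 + 173) = √(√36*(1 - 22/(2*15))/6 + 173) = √((⅙)*6*(1 - 1*11/15) + 173) = √((⅙)*6*(1 - 11/15) + 173) = √((⅙)*6*(4/15) + 173) = √(4/15 + 173) = √(2599/15) = √38985/15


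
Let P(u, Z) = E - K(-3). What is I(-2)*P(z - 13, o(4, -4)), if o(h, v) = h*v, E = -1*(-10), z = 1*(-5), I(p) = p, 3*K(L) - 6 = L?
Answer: -18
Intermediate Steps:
K(L) = 2 + L/3
z = -5
E = 10
P(u, Z) = 9 (P(u, Z) = 10 - (2 + (1/3)*(-3)) = 10 - (2 - 1) = 10 - 1*1 = 10 - 1 = 9)
I(-2)*P(z - 13, o(4, -4)) = -2*9 = -18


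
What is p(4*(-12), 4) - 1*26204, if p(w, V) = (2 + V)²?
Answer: -26168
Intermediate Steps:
p(4*(-12), 4) - 1*26204 = (2 + 4)² - 1*26204 = 6² - 26204 = 36 - 26204 = -26168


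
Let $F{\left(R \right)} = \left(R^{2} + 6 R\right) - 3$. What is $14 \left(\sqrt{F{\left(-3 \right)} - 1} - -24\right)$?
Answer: $336 + 14 i \sqrt{13} \approx 336.0 + 50.478 i$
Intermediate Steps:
$F{\left(R \right)} = -3 + R^{2} + 6 R$
$14 \left(\sqrt{F{\left(-3 \right)} - 1} - -24\right) = 14 \left(\sqrt{\left(-3 + \left(-3\right)^{2} + 6 \left(-3\right)\right) - 1} - -24\right) = 14 \left(\sqrt{\left(-3 + 9 - 18\right) + \left(2 - 3\right)} + 24\right) = 14 \left(\sqrt{-12 - 1} + 24\right) = 14 \left(\sqrt{-13} + 24\right) = 14 \left(i \sqrt{13} + 24\right) = 14 \left(24 + i \sqrt{13}\right) = 336 + 14 i \sqrt{13}$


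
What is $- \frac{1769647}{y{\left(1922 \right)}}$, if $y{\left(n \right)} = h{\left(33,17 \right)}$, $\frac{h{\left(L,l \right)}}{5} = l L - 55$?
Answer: $- \frac{160877}{230} \approx -699.46$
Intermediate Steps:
$h{\left(L,l \right)} = -275 + 5 L l$ ($h{\left(L,l \right)} = 5 \left(l L - 55\right) = 5 \left(L l - 55\right) = 5 \left(-55 + L l\right) = -275 + 5 L l$)
$y{\left(n \right)} = 2530$ ($y{\left(n \right)} = -275 + 5 \cdot 33 \cdot 17 = -275 + 2805 = 2530$)
$- \frac{1769647}{y{\left(1922 \right)}} = - \frac{1769647}{2530} = \left(-1769647\right) \frac{1}{2530} = - \frac{160877}{230}$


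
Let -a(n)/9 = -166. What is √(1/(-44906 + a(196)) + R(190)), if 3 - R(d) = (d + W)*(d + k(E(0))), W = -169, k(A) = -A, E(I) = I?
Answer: I*√1878476799185/21706 ≈ 63.143*I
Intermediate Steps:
a(n) = 1494 (a(n) = -9*(-166) = 1494)
R(d) = 3 - d*(-169 + d) (R(d) = 3 - (d - 169)*(d - 1*0) = 3 - (-169 + d)*(d + 0) = 3 - (-169 + d)*d = 3 - d*(-169 + d))
√(1/(-44906 + a(196)) + R(190)) = √(1/(-44906 + 1494) + (3 - 1*190² + 169*190)) = √(1/(-43412) + (3 - 1*36100 + 32110)) = √(-1/43412 + (3 - 36100 + 32110)) = √(-1/43412 - 3987) = √(-173083645/43412) = I*√1878476799185/21706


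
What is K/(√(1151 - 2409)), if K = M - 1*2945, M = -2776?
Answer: 5721*I*√1258/1258 ≈ 161.3*I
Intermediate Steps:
K = -5721 (K = -2776 - 1*2945 = -2776 - 2945 = -5721)
K/(√(1151 - 2409)) = -5721/√(1151 - 2409) = -5721*(-I*√1258/1258) = -(-5721)*I*√1258/1258 = 5721*I*√1258/1258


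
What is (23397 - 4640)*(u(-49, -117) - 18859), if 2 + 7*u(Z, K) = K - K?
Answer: -2476205355/7 ≈ -3.5374e+8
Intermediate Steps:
u(Z, K) = -2/7 (u(Z, K) = -2/7 + (K - K)/7 = -2/7 + (1/7)*0 = -2/7 + 0 = -2/7)
(23397 - 4640)*(u(-49, -117) - 18859) = (23397 - 4640)*(-2/7 - 18859) = 18757*(-132015/7) = -2476205355/7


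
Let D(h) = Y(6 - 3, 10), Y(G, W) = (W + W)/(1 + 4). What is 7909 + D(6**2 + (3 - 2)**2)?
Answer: 7913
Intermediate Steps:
Y(G, W) = 2*W/5 (Y(G, W) = (2*W)/5 = (2*W)*(1/5) = 2*W/5)
D(h) = 4 (D(h) = (2/5)*10 = 4)
7909 + D(6**2 + (3 - 2)**2) = 7909 + 4 = 7913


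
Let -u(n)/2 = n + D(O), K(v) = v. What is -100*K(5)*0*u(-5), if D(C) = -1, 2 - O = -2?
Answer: 0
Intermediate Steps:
O = 4 (O = 2 - 1*(-2) = 2 + 2 = 4)
u(n) = 2 - 2*n (u(n) = -2*(n - 1) = -2*(-1 + n) = 2 - 2*n)
-100*K(5)*0*u(-5) = -100*5*0*(2 - 2*(-5)) = -0*(2 + 10) = -0*12 = -100*0 = 0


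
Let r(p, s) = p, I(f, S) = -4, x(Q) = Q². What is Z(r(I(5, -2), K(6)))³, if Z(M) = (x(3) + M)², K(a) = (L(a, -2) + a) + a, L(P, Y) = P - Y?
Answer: 15625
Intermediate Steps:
K(a) = 2 + 3*a (K(a) = ((a - 1*(-2)) + a) + a = ((a + 2) + a) + a = ((2 + a) + a) + a = (2 + 2*a) + a = 2 + 3*a)
Z(M) = (9 + M)² (Z(M) = (3² + M)² = (9 + M)²)
Z(r(I(5, -2), K(6)))³ = ((9 - 4)²)³ = (5²)³ = 25³ = 15625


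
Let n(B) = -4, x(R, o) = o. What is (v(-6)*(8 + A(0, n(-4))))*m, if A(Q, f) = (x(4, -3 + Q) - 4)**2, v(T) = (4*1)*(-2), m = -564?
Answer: 257184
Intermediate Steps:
v(T) = -8 (v(T) = 4*(-2) = -8)
A(Q, f) = (-7 + Q)**2 (A(Q, f) = ((-3 + Q) - 4)**2 = (-7 + Q)**2)
(v(-6)*(8 + A(0, n(-4))))*m = -8*(8 + (-7 + 0)**2)*(-564) = -8*(8 + (-7)**2)*(-564) = -8*(8 + 49)*(-564) = -8*57*(-564) = -456*(-564) = 257184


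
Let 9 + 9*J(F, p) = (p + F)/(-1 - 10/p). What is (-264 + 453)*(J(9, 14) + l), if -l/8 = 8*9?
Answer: -437339/4 ≈ -1.0933e+5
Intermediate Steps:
J(F, p) = -1 + (F + p)/(9*(-1 - 10/p)) (J(F, p) = -1 + ((p + F)/(-1 - 10/p))/9 = -1 + ((F + p)/(-1 - 10/p))/9 = -1 + (F + p)/(9*(-1 - 10/p)))
l = -576 (l = -64*9 = -8*72 = -576)
(-264 + 453)*(J(9, 14) + l) = (-264 + 453)*((-90 - 1*14² - 9*14 - 1*9*14)/(9*(10 + 14)) - 576) = 189*((⅑)*(-90 - 1*196 - 126 - 126)/24 - 576) = 189*((⅑)*(1/24)*(-90 - 196 - 126 - 126) - 576) = 189*((⅑)*(1/24)*(-538) - 576) = 189*(-269/108 - 576) = 189*(-62477/108) = -437339/4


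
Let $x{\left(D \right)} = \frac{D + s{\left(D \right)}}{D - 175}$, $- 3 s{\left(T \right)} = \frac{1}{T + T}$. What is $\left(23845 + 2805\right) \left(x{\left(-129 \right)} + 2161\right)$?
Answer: $\frac{356671327675}{6192} \approx 5.7602 \cdot 10^{7}$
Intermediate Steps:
$s{\left(T \right)} = - \frac{1}{6 T}$ ($s{\left(T \right)} = - \frac{1}{3 \left(T + T\right)} = - \frac{1}{3 \cdot 2 T} = - \frac{\frac{1}{2} \frac{1}{T}}{3} = - \frac{1}{6 T}$)
$x{\left(D \right)} = \frac{D - \frac{1}{6 D}}{-175 + D}$ ($x{\left(D \right)} = \frac{D - \frac{1}{6 D}}{D - 175} = \frac{D - \frac{1}{6 D}}{-175 + D}$)
$\left(23845 + 2805\right) \left(x{\left(-129 \right)} + 2161\right) = \left(23845 + 2805\right) \left(\frac{- \frac{1}{6} + \left(-129\right)^{2}}{\left(-129\right) \left(-175 - 129\right)} + 2161\right) = 26650 \left(- \frac{- \frac{1}{6} + 16641}{129 \left(-304\right)} + 2161\right) = 26650 \left(\left(- \frac{1}{129}\right) \left(- \frac{1}{304}\right) \frac{99845}{6} + 2161\right) = 26650 \left(\frac{5255}{12384} + 2161\right) = 26650 \cdot \frac{26767079}{12384} = \frac{356671327675}{6192}$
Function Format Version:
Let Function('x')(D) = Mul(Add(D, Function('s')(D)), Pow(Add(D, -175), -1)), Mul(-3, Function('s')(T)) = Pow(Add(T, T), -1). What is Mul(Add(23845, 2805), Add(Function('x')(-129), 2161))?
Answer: Rational(356671327675, 6192) ≈ 5.7602e+7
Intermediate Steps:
Function('s')(T) = Mul(Rational(-1, 6), Pow(T, -1)) (Function('s')(T) = Mul(Rational(-1, 3), Pow(Add(T, T), -1)) = Mul(Rational(-1, 3), Pow(Mul(2, T), -1)) = Mul(Rational(-1, 3), Mul(Rational(1, 2), Pow(T, -1))) = Mul(Rational(-1, 6), Pow(T, -1)))
Function('x')(D) = Mul(Pow(Add(-175, D), -1), Add(D, Mul(Rational(-1, 6), Pow(D, -1)))) (Function('x')(D) = Mul(Add(D, Mul(Rational(-1, 6), Pow(D, -1))), Pow(Add(D, -175), -1)) = Mul(Add(D, Mul(Rational(-1, 6), Pow(D, -1))), Pow(Add(-175, D), -1)) = Mul(Pow(Add(-175, D), -1), Add(D, Mul(Rational(-1, 6), Pow(D, -1)))))
Mul(Add(23845, 2805), Add(Function('x')(-129), 2161)) = Mul(Add(23845, 2805), Add(Mul(Pow(-129, -1), Pow(Add(-175, -129), -1), Add(Rational(-1, 6), Pow(-129, 2))), 2161)) = Mul(26650, Add(Mul(Rational(-1, 129), Pow(-304, -1), Add(Rational(-1, 6), 16641)), 2161)) = Mul(26650, Add(Mul(Rational(-1, 129), Rational(-1, 304), Rational(99845, 6)), 2161)) = Mul(26650, Add(Rational(5255, 12384), 2161)) = Mul(26650, Rational(26767079, 12384)) = Rational(356671327675, 6192)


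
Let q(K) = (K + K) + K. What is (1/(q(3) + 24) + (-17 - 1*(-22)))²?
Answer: 27556/1089 ≈ 25.304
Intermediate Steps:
q(K) = 3*K (q(K) = 2*K + K = 3*K)
(1/(q(3) + 24) + (-17 - 1*(-22)))² = (1/(3*3 + 24) + (-17 - 1*(-22)))² = (1/(9 + 24) + (-17 + 22))² = (1/33 + 5)² = (166/33)² = 27556/1089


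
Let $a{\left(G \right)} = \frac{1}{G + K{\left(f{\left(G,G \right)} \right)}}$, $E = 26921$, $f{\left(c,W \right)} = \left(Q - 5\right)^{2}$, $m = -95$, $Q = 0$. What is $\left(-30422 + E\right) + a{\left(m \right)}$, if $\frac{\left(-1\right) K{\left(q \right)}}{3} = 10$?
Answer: $- \frac{437626}{125} \approx -3501.0$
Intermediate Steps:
$f{\left(c,W \right)} = 25$ ($f{\left(c,W \right)} = \left(0 - 5\right)^{2} = \left(-5\right)^{2} = 25$)
$K{\left(q \right)} = -30$ ($K{\left(q \right)} = \left(-3\right) 10 = -30$)
$a{\left(G \right)} = \frac{1}{-30 + G}$ ($a{\left(G \right)} = \frac{1}{G - 30} = \frac{1}{-30 + G}$)
$\left(-30422 + E\right) + a{\left(m \right)} = \left(-30422 + 26921\right) + \frac{1}{-30 - 95} = -3501 + \frac{1}{-125} = -3501 - \frac{1}{125} = - \frac{437626}{125}$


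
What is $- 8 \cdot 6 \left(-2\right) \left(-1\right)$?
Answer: $-96$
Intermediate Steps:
$- 8 \cdot 6 \left(-2\right) \left(-1\right) = \left(-8\right) \left(-12\right) \left(-1\right) = 96 \left(-1\right) = -96$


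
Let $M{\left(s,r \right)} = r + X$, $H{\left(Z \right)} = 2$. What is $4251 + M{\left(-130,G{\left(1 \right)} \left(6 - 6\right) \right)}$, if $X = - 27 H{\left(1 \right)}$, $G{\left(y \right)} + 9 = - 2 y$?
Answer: $4197$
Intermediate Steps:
$G{\left(y \right)} = -9 - 2 y$
$X = -54$ ($X = \left(-27\right) 2 = -54$)
$M{\left(s,r \right)} = -54 + r$ ($M{\left(s,r \right)} = r - 54 = -54 + r$)
$4251 + M{\left(-130,G{\left(1 \right)} \left(6 - 6\right) \right)} = 4251 - \left(54 - \left(-9 - 2\right) \left(6 - 6\right)\right) = 4251 - \left(54 - \left(-9 - 2\right) 0\right) = 4251 - 54 = 4197$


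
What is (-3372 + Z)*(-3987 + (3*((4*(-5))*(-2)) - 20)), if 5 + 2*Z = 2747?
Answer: 7777887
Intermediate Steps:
Z = 1371 (Z = -5/2 + (½)*2747 = -5/2 + 2747/2 = 1371)
(-3372 + Z)*(-3987 + (3*((4*(-5))*(-2)) - 20)) = (-3372 + 1371)*(-3987 + (3*((4*(-5))*(-2)) - 20)) = -2001*(-3987 + (3*(-20*(-2)) - 20)) = -2001*(-3987 + (3*40 - 20)) = -2001*(-3987 + (120 - 20)) = -2001*(-3987 + 100) = -2001*(-3887) = 7777887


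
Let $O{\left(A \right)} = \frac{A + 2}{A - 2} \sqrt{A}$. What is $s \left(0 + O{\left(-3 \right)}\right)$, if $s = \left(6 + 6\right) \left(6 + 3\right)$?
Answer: $\frac{108 i \sqrt{3}}{5} \approx 37.412 i$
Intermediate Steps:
$s = 108$ ($s = 12 \cdot 9 = 108$)
$O{\left(A \right)} = \frac{\sqrt{A} \left(2 + A\right)}{-2 + A}$ ($O{\left(A \right)} = \frac{2 + A}{-2 + A} \sqrt{A} = \frac{\sqrt{A} \left(2 + A\right)}{-2 + A}$)
$s \left(0 + O{\left(-3 \right)}\right) = 108 \left(0 + \frac{\sqrt{-3} \left(2 - 3\right)}{-2 - 3}\right) = 108 \left(0 + i \sqrt{3} \frac{1}{-5} \left(-1\right)\right) = 108 \left(0 + i \sqrt{3} \left(- \frac{1}{5}\right) \left(-1\right)\right) = 108 \left(0 + \frac{i \sqrt{3}}{5}\right) = 108 \frac{i \sqrt{3}}{5} = \frac{108 i \sqrt{3}}{5}$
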